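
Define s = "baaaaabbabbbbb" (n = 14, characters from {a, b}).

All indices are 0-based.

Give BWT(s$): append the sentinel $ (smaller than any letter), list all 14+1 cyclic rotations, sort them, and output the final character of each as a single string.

bbaaaabb$bbabba

rank  rotation         last
    0  $baaaaabbabbbbb  b
    1  aaaaabbabbbbb$b  b
    2  aaaabbabbbbb$ba  a
    3  aaabbabbbbb$baa  a
    4  aabbabbbbb$baaa  a
    5  abbabbbbb$baaaa  a
    6  abbbbb$baaaaabb  b
    7  b$baaaaabbabbbb  b
    8  baaaaabbabbbbb$  $
    9  babbbbb$baaaaab  b
   10  bb$baaaaabbabbb  b
   11  bbabbbbb$baaaaa  a
   12  bbb$baaaaabbabb  b
   13  bbbb$baaaaabbab  b
   14  bbbbb$baaaaabba  a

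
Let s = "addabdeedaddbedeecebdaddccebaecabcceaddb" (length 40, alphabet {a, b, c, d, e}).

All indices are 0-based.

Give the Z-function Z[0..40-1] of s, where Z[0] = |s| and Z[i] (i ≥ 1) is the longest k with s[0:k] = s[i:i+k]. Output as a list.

[40, 0, 0, 1, 0, 0, 0, 0, 0, 3, 0, 0, 0, 0, 0, 0, 0, 0, 0, 0, 0, 3, 0, 0, 0, 0, 0, 0, 1, 0, 0, 1, 0, 0, 0, 0, 3, 0, 0, 0]

Z[0]=40
i=1: fresh scan; Z[1]=0
i=2: fresh scan; Z[2]=0
i=3: fresh scan; Z[3]=1 scan→box=[3,4)
i=4: fresh scan; Z[4]=0
i=5: fresh scan; Z[5]=0
i=6: fresh scan; Z[6]=0
i=7: fresh scan; Z[7]=0
i=8: fresh scan; Z[8]=0
i=9: fresh scan; Z[9]=3 scan→box=[9,12)
i=10: min(r-i=2, Z[1]=0)=0; Z[10]=0
i=11: min(r-i=1, Z[2]=0)=0; Z[11]=0
i=12: fresh scan; Z[12]=0
i=13: fresh scan; Z[13]=0
i=14: fresh scan; Z[14]=0
i=15: fresh scan; Z[15]=0
i=16: fresh scan; Z[16]=0
i=17: fresh scan; Z[17]=0
i=18: fresh scan; Z[18]=0
i=19: fresh scan; Z[19]=0
i=20: fresh scan; Z[20]=0
i=21: fresh scan; Z[21]=3 scan→box=[21,24)
i=22: min(r-i=2, Z[1]=0)=0; Z[22]=0
i=23: min(r-i=1, Z[2]=0)=0; Z[23]=0
i=24: fresh scan; Z[24]=0
i=25: fresh scan; Z[25]=0
i=26: fresh scan; Z[26]=0
i=27: fresh scan; Z[27]=0
i=28: fresh scan; Z[28]=1 scan→box=[28,29)
i=29: fresh scan; Z[29]=0
i=30: fresh scan; Z[30]=0
i=31: fresh scan; Z[31]=1 scan→box=[31,32)
i=32: fresh scan; Z[32]=0
i=33: fresh scan; Z[33]=0
i=34: fresh scan; Z[34]=0
i=35: fresh scan; Z[35]=0
i=36: fresh scan; Z[36]=3 scan→box=[36,39)
i=37: min(r-i=2, Z[1]=0)=0; Z[37]=0
i=38: min(r-i=1, Z[2]=0)=0; Z[38]=0
i=39: fresh scan; Z[39]=0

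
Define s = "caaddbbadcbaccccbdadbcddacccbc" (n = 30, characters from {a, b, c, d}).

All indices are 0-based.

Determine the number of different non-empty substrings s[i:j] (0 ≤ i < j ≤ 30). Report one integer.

rank | idx | suffix
   0 |   1 | aaddbbadcbaccccbdadbcddacccbc
   1 |  24 | acccbc
   2 |  11 | accccbdadbcddacccbc
   3 |  18 | adbcddacccbc
   4 |   7 | adcbaccccbdadbcddacccbc
   5 |   2 | addbbadcbaccccbdadbcddacccbc
   6 |  10 | baccccbdadbcddacccbc
   7 |   6 | badcbaccccbdadbcddacccbc
   8 |   5 | bbadcbaccccbdadbcddacccbc
   9 |  28 | bc
  10 |  20 | bcddacccbc
  11 |  16 | bdadbcddacccbc
  12 |  29 | c
  13 |   0 | caaddbbadcbaccccbdadbcddacccbc
  14 |   9 | cbaccccbdadbcddacccbc
  15 |  27 | cbc
  16 |  15 | cbdadbcddacccbc
  17 |  26 | ccbc
  18 |  14 | ccbdadbcddacccbc
  19 |  25 | cccbc
  20 |  13 | cccbdadbcddacccbc
  21 |  12 | ccccbdadbcddacccbc
  22 |  21 | cddacccbc
  23 |  23 | dacccbc
  24 |  17 | dadbcddacccbc
  25 |   4 | dbbadcbaccccbdadbcddacccbc
  26 |  19 | dbcddacccbc
  27 |   8 | dcbaccccbdadbcddacccbc
  28 |  22 | ddacccbc
  29 |   3 | ddbbadcbaccccbdadbcddacccbc

SA = [1, 24, 11, 18, 7, 2, 10, 6, 5, 28, 20, 16, 29, 0, 9, 27, 15, 26, 14, 25, 13, 12, 21, 23, 17, 4, 19, 8, 22, 3]
rank  pair      lcp
   1  s[1:],s[24:]  1  'a'
   2  s[24:],s[11:]  4  'accc'
   3  s[11:],s[18:]  1  'a'
   4  s[18:],s[7:]  2  'ad'
   5  s[7:],s[2:]  2  'ad'
   6  s[2:],s[10:]  0  ''
   7  s[10:],s[6:]  2  'ba'
   8  s[6:],s[5:]  1  'b'
   9  s[5:],s[28:]  1  'b'
  10  s[28:],s[20:]  2  'bc'
  11  s[20:],s[16:]  1  'b'
  12  s[16:],s[29:]  0  ''
  13  s[29:],s[0:]  1  'c'
  14  s[0:],s[9:]  1  'c'
  15  s[9:],s[27:]  2  'cb'
  16  s[27:],s[15:]  2  'cb'
  17  s[15:],s[26:]  1  'c'
  18  s[26:],s[14:]  3  'ccb'
  19  s[14:],s[25:]  2  'cc'
  20  s[25:],s[13:]  4  'cccb'
  21  s[13:],s[12:]  3  'ccc'
  22  s[12:],s[21:]  1  'c'
  23  s[21:],s[23:]  0  ''
  24  s[23:],s[17:]  2  'da'
  25  s[17:],s[4:]  1  'd'
  26  s[4:],s[19:]  2  'db'
  27  s[19:],s[8:]  1  'd'
  28  s[8:],s[22:]  1  'd'
  29  s[22:],s[3:]  2  'dd'

n(n+1)/2 = 30·31/2 = 465
Σ LCP = 0 + 1 + 4 + 1 + 2 + 2 + 0 + 2 + 1 + 1 + 2 + 1 + 0 + 1 + 1 + 2 + 2 + 1 + 3 + 2 + 4 + 3 + 1 + 0 + 2 + 1 + 2 + 1 + 1 + 2 = 46
distinct = 465 − 46 = 419

419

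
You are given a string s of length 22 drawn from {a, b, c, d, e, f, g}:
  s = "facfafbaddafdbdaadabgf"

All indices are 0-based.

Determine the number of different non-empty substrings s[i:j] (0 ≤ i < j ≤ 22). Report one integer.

232

rank→(start, suffix):
  0 → (15, 'aadabgf')
  1 → (18, 'abgf')
  2 → (1, 'acfafbaddafdbdaadabgf')
  3 → (16, 'adabgf')
  4 → (7, 'addafdbdaadabgf')
  5 → (4, 'afbaddafdbdaadabgf')
  6 → (10, 'afdbdaadabgf')
  7 → (6, 'baddafdbdaadabgf')
  8 → (13, 'bdaadabgf')
  9 → (19, 'bgf')
  10 → (2, 'cfafbaddafdbdaadabgf')
  11 → (14, 'daadabgf')
  12 → (17, 'dabgf')
  13 → (9, 'dafdbdaadabgf')
  14 → (12, 'dbdaadabgf')
  15 → (8, 'ddafdbdaadabgf')
  16 → (21, 'f')
  17 → (0, 'facfafbaddafdbdaadabgf')
  18 → (3, 'fafbaddafdbdaadabgf')
  19 → (5, 'fbaddafdbdaadabgf')
  20 → (11, 'fdbdaadabgf')
  21 → (20, 'gf')

SA = [15, 18, 1, 16, 7, 4, 10, 6, 13, 19, 2, 14, 17, 9, 12, 8, 21, 0, 3, 5, 11, 20]
rank  pair      lcp
   1  s[15:],s[18:]  1  'a'
   2  s[18:],s[1:]  1  'a'
   3  s[1:],s[16:]  1  'a'
   4  s[16:],s[7:]  2  'ad'
   5  s[7:],s[4:]  1  'a'
   6  s[4:],s[10:]  2  'af'
   7  s[10:],s[6:]  0  ''
   8  s[6:],s[13:]  1  'b'
   9  s[13:],s[19:]  1  'b'
  10  s[19:],s[2:]  0  ''
  11  s[2:],s[14:]  0  ''
  12  s[14:],s[17:]  2  'da'
  13  s[17:],s[9:]  2  'da'
  14  s[9:],s[12:]  1  'd'
  15  s[12:],s[8:]  1  'd'
  16  s[8:],s[21:]  0  ''
  17  s[21:],s[0:]  1  'f'
  18  s[0:],s[3:]  2  'fa'
  19  s[3:],s[5:]  1  'f'
  20  s[5:],s[11:]  1  'f'
  21  s[11:],s[20:]  0  ''

n(n+1)/2 = 22·23/2 = 253
Σ LCP = 0 + 1 + 1 + 1 + 2 + 1 + 2 + 0 + 1 + 1 + 0 + 0 + 2 + 2 + 1 + 1 + 0 + 1 + 2 + 1 + 1 + 0 = 21
distinct = 253 − 21 = 232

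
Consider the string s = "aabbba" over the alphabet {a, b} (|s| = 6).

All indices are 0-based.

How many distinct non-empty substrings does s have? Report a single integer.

rank→(start, suffix):
  0 → (5, 'a')
  1 → (0, 'aabbba')
  2 → (1, 'abbba')
  3 → (4, 'ba')
  4 → (3, 'bba')
  5 → (2, 'bbba')

SA = [5, 0, 1, 4, 3, 2]
rank  pair      lcp
   1  s[5:],s[0:]  1  'a'
   2  s[0:],s[1:]  1  'a'
   3  s[1:],s[4:]  0  ''
   4  s[4:],s[3:]  1  'b'
   5  s[3:],s[2:]  2  'bb'

n(n+1)/2 = 6·7/2 = 21
Σ LCP = 0 + 1 + 1 + 0 + 1 + 2 = 5
distinct = 21 − 5 = 16

16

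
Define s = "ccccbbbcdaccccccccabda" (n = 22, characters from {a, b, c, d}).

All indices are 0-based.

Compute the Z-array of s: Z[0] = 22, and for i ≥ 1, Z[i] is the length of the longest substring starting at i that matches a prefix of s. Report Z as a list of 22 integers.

[22, 3, 2, 1, 0, 0, 0, 1, 0, 0, 4, 4, 4, 4, 4, 3, 2, 1, 0, 0, 0, 0]

Z[0]=22
i=1: outside box; Z[1]=3 extend→box=[1,4)
i=2: min(r-i=2, Z[1]=3)=2; Z[2]=2
i=3: min(r-i=1, Z[2]=2)=1; Z[3]=1
i=4: outside box; Z[4]=0
i=5: outside box; Z[5]=0
i=6: outside box; Z[6]=0
i=7: outside box; Z[7]=1 extend→box=[7,8)
i=8: outside box; Z[8]=0
i=9: outside box; Z[9]=0
i=10: outside box; Z[10]=4 extend→box=[10,14)
i=11: min(r-i=3, Z[1]=3)=3; Z[11]=4 extend→box=[11,15)
i=12: min(r-i=3, Z[1]=3)=3; Z[12]=4 extend→box=[12,16)
i=13: min(r-i=3, Z[1]=3)=3; Z[13]=4 extend→box=[13,17)
i=14: min(r-i=3, Z[1]=3)=3; Z[14]=4 extend→box=[14,18)
i=15: min(r-i=3, Z[1]=3)=3; Z[15]=3
i=16: min(r-i=2, Z[2]=2)=2; Z[16]=2
i=17: min(r-i=1, Z[3]=1)=1; Z[17]=1
i=18: outside box; Z[18]=0
i=19: outside box; Z[19]=0
i=20: outside box; Z[20]=0
i=21: outside box; Z[21]=0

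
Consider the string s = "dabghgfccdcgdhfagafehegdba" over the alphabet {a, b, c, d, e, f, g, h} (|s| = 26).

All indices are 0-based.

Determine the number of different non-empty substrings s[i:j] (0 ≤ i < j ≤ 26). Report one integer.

sorted suffixes:
  #0 SA[0]=25  'a'
  #1 SA[1]=1  'abghgfccdcgdhfagafehegdba'
  #2 SA[2]=17  'afehegdba'
  #3 SA[3]=15  'agafehegdba'
  #4 SA[4]=24  'ba'
  #5 SA[5]=2  'bghgfccdcgdhfagafehegdba'
  #6 SA[6]=7  'ccdcgdhfagafehegdba'
  #7 SA[7]=8  'cdcgdhfagafehegdba'
  #8 SA[8]=10  'cgdhfagafehegdba'
  #9 SA[9]=0  'dabghgfccdcgdhfagafehegdba'
  #10 SA[10]=23  'dba'
  #11 SA[11]=9  'dcgdhfagafehegdba'
  #12 SA[12]=12  'dhfagafehegdba'
  #13 SA[13]=21  'egdba'
  #14 SA[14]=19  'ehegdba'
  #15 SA[15]=14  'fagafehegdba'
  #16 SA[16]=6  'fccdcgdhfagafehegdba'
  #17 SA[17]=18  'fehegdba'
  #18 SA[18]=16  'gafehegdba'
  #19 SA[19]=22  'gdba'
  #20 SA[20]=11  'gdhfagafehegdba'
  #21 SA[21]=5  'gfccdcgdhfagafehegdba'
  #22 SA[22]=3  'ghgfccdcgdhfagafehegdba'
  #23 SA[23]=20  'hegdba'
  #24 SA[24]=13  'hfagafehegdba'
  #25 SA[25]=4  'hgfccdcgdhfagafehegdba'

SA = [25, 1, 17, 15, 24, 2, 7, 8, 10, 0, 23, 9, 12, 21, 19, 14, 6, 18, 16, 22, 11, 5, 3, 20, 13, 4]
rank  pair      lcp
   1  s[25:],s[1:]  1  'a'
   2  s[1:],s[17:]  1  'a'
   3  s[17:],s[15:]  1  'a'
   4  s[15:],s[24:]  0  ''
   5  s[24:],s[2:]  1  'b'
   6  s[2:],s[7:]  0  ''
   7  s[7:],s[8:]  1  'c'
   8  s[8:],s[10:]  1  'c'
   9  s[10:],s[0:]  0  ''
  10  s[0:],s[23:]  1  'd'
  11  s[23:],s[9:]  1  'd'
  12  s[9:],s[12:]  1  'd'
  13  s[12:],s[21:]  0  ''
  14  s[21:],s[19:]  1  'e'
  15  s[19:],s[14:]  0  ''
  16  s[14:],s[6:]  1  'f'
  17  s[6:],s[18:]  1  'f'
  18  s[18:],s[16:]  0  ''
  19  s[16:],s[22:]  1  'g'
  20  s[22:],s[11:]  2  'gd'
  21  s[11:],s[5:]  1  'g'
  22  s[5:],s[3:]  1  'g'
  23  s[3:],s[20:]  0  ''
  24  s[20:],s[13:]  1  'h'
  25  s[13:],s[4:]  1  'h'

n(n+1)/2 = 26·27/2 = 351
Σ LCP = 0 + 1 + 1 + 1 + 0 + 1 + 0 + 1 + 1 + 0 + 1 + 1 + 1 + 0 + 1 + 0 + 1 + 1 + 0 + 1 + 2 + 1 + 1 + 0 + 1 + 1 = 19
distinct = 351 − 19 = 332

332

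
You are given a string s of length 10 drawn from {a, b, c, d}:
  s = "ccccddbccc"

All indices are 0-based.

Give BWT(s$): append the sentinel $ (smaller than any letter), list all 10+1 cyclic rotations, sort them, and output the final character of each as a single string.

rank  rotation     last
    0  $ccccddbccc  c
    1  bccc$ccccdd  d
    2  c$ccccddbcc  c
    3  cc$ccccddbc  c
    4  ccc$ccccddb  b
    5  ccccddbccc$  $
    6  cccddbccc$c  c
    7  ccddbccc$cc  c
    8  cddbccc$ccc  c
    9  dbccc$ccccd  d
   10  ddbccc$cccc  c

cdccb$cccdc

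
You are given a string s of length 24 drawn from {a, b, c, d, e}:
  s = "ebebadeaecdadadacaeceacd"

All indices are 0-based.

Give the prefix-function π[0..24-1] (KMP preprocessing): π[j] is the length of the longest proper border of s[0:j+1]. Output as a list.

π[0] = 0
j=1 s[j]='b': π[1]=0 (border '')
j=2 s[j]='e': π[2]=1 (border 'e')
j=3 s[j]='b': π[3]=2 (border 'eb')
j=4 s[j]='a': k: 2→0; π[4]=0 (border '')
j=5 s[j]='d': π[5]=0 (border '')
j=6 s[j]='e': π[6]=1 (border 'e')
j=7 s[j]='a': k: 1→0; π[7]=0 (border '')
j=8 s[j]='e': π[8]=1 (border 'e')
j=9 s[j]='c': k: 1→0; π[9]=0 (border '')
j=10 s[j]='d': π[10]=0 (border '')
j=11 s[j]='a': π[11]=0 (border '')
j=12 s[j]='d': π[12]=0 (border '')
j=13 s[j]='a': π[13]=0 (border '')
j=14 s[j]='d': π[14]=0 (border '')
j=15 s[j]='a': π[15]=0 (border '')
j=16 s[j]='c': π[16]=0 (border '')
j=17 s[j]='a': π[17]=0 (border '')
j=18 s[j]='e': π[18]=1 (border 'e')
j=19 s[j]='c': k: 1→0; π[19]=0 (border '')
j=20 s[j]='e': π[20]=1 (border 'e')
j=21 s[j]='a': k: 1→0; π[21]=0 (border '')
j=22 s[j]='c': π[22]=0 (border '')
j=23 s[j]='d': π[23]=0 (border '')

[0, 0, 1, 2, 0, 0, 1, 0, 1, 0, 0, 0, 0, 0, 0, 0, 0, 0, 1, 0, 1, 0, 0, 0]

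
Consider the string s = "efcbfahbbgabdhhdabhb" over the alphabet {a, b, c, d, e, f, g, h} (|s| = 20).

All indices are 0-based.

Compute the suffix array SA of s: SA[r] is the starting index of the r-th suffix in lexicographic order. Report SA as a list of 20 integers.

rank→(start, suffix):
  0 → (10, 'abdhhdabhb')
  1 → (16, 'abhb')
  2 → (5, 'ahbbgabdhhdabhb')
  3 → (19, 'b')
  4 → (7, 'bbgabdhhdabhb')
  5 → (11, 'bdhhdabhb')
  6 → (3, 'bfahbbgabdhhdabhb')
  7 → (8, 'bgabdhhdabhb')
  8 → (17, 'bhb')
  9 → (2, 'cbfahbbgabdhhdabhb')
  10 → (15, 'dabhb')
  11 → (12, 'dhhdabhb')
  12 → (0, 'efcbfahbbgabdhhdabhb')
  13 → (4, 'fahbbgabdhhdabhb')
  14 → (1, 'fcbfahbbgabdhhdabhb')
  15 → (9, 'gabdhhdabhb')
  16 → (18, 'hb')
  17 → (6, 'hbbgabdhhdabhb')
  18 → (14, 'hdabhb')
  19 → (13, 'hhdabhb')

[10, 16, 5, 19, 7, 11, 3, 8, 17, 2, 15, 12, 0, 4, 1, 9, 18, 6, 14, 13]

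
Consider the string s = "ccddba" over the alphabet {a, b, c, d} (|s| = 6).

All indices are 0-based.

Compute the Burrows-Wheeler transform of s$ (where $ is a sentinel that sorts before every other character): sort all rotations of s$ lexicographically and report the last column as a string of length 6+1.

abd$cdc

rank  rotation last
    0  $ccddba  a
    1  a$ccddb  b
    2  ba$ccdd  d
    3  ccddba$  $
    4  cddba$c  c
    5  dba$ccd  d
    6  ddba$cc  c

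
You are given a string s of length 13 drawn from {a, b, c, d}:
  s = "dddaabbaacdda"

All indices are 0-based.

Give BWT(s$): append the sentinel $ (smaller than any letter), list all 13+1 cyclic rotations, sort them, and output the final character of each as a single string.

addbaabaaddcd$

rank  rotation        last
    0  $dddaabbaacdda  a
    1  a$dddaabbaacdd  d
    2  aabbaacdda$ddd  d
    3  aacdda$dddaabb  b
    4  abbaacdda$ddda  a
    5  acdda$dddaabba  a
    6  baacdda$dddaab  b
    7  bbaacdda$dddaa  a
    8  cdda$dddaabbaa  a
    9  da$dddaabbaacd  d
   10  daabbaacdda$dd  d
   11  dda$dddaabbaac  c
   12  ddaabbaacdda$d  d
   13  dddaabbaacdda$  $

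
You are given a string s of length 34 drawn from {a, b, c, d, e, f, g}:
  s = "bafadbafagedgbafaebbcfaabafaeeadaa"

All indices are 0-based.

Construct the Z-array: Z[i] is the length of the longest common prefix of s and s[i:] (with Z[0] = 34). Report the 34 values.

[34, 0, 0, 0, 0, 4, 0, 0, 0, 0, 0, 0, 0, 4, 0, 0, 0, 0, 1, 1, 0, 0, 0, 0, 4, 0, 0, 0, 0, 0, 0, 0, 0, 0]

Z[0]=34
i=1: outside box; Z[1]=0
i=2: outside box; Z[2]=0
i=3: outside box; Z[3]=0
i=4: outside box; Z[4]=0
i=5: outside box; Z[5]=4 scan→box=[5,9)
i=6: min(r-i=3, Z[1]=0)=0; Z[6]=0
i=7: min(r-i=2, Z[2]=0)=0; Z[7]=0
i=8: min(r-i=1, Z[3]=0)=0; Z[8]=0
i=9: outside box; Z[9]=0
i=10: outside box; Z[10]=0
i=11: outside box; Z[11]=0
i=12: outside box; Z[12]=0
i=13: outside box; Z[13]=4 scan→box=[13,17)
i=14: min(r-i=3, Z[1]=0)=0; Z[14]=0
i=15: min(r-i=2, Z[2]=0)=0; Z[15]=0
i=16: min(r-i=1, Z[3]=0)=0; Z[16]=0
i=17: outside box; Z[17]=0
i=18: outside box; Z[18]=1 scan→box=[18,19)
i=19: outside box; Z[19]=1 scan→box=[19,20)
i=20: outside box; Z[20]=0
i=21: outside box; Z[21]=0
i=22: outside box; Z[22]=0
i=23: outside box; Z[23]=0
i=24: outside box; Z[24]=4 scan→box=[24,28)
i=25: min(r-i=3, Z[1]=0)=0; Z[25]=0
i=26: min(r-i=2, Z[2]=0)=0; Z[26]=0
i=27: min(r-i=1, Z[3]=0)=0; Z[27]=0
i=28: outside box; Z[28]=0
i=29: outside box; Z[29]=0
i=30: outside box; Z[30]=0
i=31: outside box; Z[31]=0
i=32: outside box; Z[32]=0
i=33: outside box; Z[33]=0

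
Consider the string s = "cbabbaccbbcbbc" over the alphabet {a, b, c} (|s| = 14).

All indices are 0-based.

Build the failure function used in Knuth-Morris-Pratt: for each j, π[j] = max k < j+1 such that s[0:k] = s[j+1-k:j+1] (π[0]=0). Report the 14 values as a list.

π[0] = 0
j=1 s[j]='b': π[1]=0 (border '')
j=2 s[j]='a': π[2]=0 (border '')
j=3 s[j]='b': π[3]=0 (border '')
j=4 s[j]='b': π[4]=0 (border '')
j=5 s[j]='a': π[5]=0 (border '')
j=6 s[j]='c': π[6]=1 (border 'c')
j=7 s[j]='c': k: 1→0; π[7]=1 (border 'c')
j=8 s[j]='b': π[8]=2 (border 'cb')
j=9 s[j]='b': k: 2→0; π[9]=0 (border '')
j=10 s[j]='c': π[10]=1 (border 'c')
j=11 s[j]='b': π[11]=2 (border 'cb')
j=12 s[j]='b': k: 2→0; π[12]=0 (border '')
j=13 s[j]='c': π[13]=1 (border 'c')

[0, 0, 0, 0, 0, 0, 1, 1, 2, 0, 1, 2, 0, 1]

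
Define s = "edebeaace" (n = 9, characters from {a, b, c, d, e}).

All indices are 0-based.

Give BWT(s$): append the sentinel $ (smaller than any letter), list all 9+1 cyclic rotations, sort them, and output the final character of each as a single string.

eeaeaecbd$

rank  rotation    last
    0  $edebeaace  e
    1  aace$edebe  e
    2  ace$edebea  a
    3  beaace$ede  e
    4  ce$edebeaa  a
    5  debeaace$e  e
    6  e$edebeaac  c
    7  eaace$edeb  b
    8  ebeaace$ed  d
    9  edebeaace$  $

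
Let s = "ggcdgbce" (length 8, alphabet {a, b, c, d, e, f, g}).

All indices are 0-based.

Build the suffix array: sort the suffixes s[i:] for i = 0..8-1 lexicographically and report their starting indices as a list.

sorted suffixes:
  #0 SA[0]=5  'bce'
  #1 SA[1]=2  'cdgbce'
  #2 SA[2]=6  'ce'
  #3 SA[3]=3  'dgbce'
  #4 SA[4]=7  'e'
  #5 SA[5]=4  'gbce'
  #6 SA[6]=1  'gcdgbce'
  #7 SA[7]=0  'ggcdgbce'

[5, 2, 6, 3, 7, 4, 1, 0]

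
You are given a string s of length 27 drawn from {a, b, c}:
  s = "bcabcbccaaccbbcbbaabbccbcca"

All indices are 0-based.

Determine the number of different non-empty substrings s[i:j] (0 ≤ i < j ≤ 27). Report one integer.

rank→(start, suffix):
  0 → (26, 'a')
  1 → (17, 'aabbccbcca')
  2 → (8, 'aaccbbcbbaabbccbcca')
  3 → (18, 'abbccbcca')
  4 → (2, 'abcbccaaccbbcbbaabbccbcca')
  5 → (9, 'accbbcbbaabbccbcca')
  6 → (16, 'baabbccbcca')
  7 → (15, 'bbaabbccbcca')
  8 → (12, 'bbcbbaabbccbcca')
  9 → (19, 'bbccbcca')
  10 → (0, 'bcabcbccaaccbbcbbaabbccbcca')
  11 → (13, 'bcbbaabbccbcca')
  12 → (3, 'bcbccaaccbbcbbaabbccbcca')
  13 → (23, 'bcca')
  14 → (5, 'bccaaccbbcbbaabbccbcca')
  15 → (20, 'bccbcca')
  16 → (25, 'ca')
  17 → (7, 'caaccbbcbbaabbccbcca')
  18 → (1, 'cabcbccaaccbbcbbaabbccbcca')
  19 → (14, 'cbbaabbccbcca')
  20 → (11, 'cbbcbbaabbccbcca')
  21 → (22, 'cbcca')
  22 → (4, 'cbccaaccbbcbbaabbccbcca')
  23 → (24, 'cca')
  24 → (6, 'ccaaccbbcbbaabbccbcca')
  25 → (10, 'ccbbcbbaabbccbcca')
  26 → (21, 'ccbcca')

SA = [26, 17, 8, 18, 2, 9, 16, 15, 12, 19, 0, 13, 3, 23, 5, 20, 25, 7, 1, 14, 11, 22, 4, 24, 6, 10, 21]
rank  pair      lcp
   1  s[26:],s[17:]  1  'a'
   2  s[17:],s[8:]  2  'aa'
   3  s[8:],s[18:]  1  'a'
   4  s[18:],s[2:]  2  'ab'
   5  s[2:],s[9:]  1  'a'
   6  s[9:],s[16:]  0  ''
   7  s[16:],s[15:]  1  'b'
   8  s[15:],s[12:]  2  'bb'
   9  s[12:],s[19:]  3  'bbc'
  10  s[19:],s[0:]  1  'b'
  11  s[0:],s[13:]  2  'bc'
  12  s[13:],s[3:]  3  'bcb'
  13  s[3:],s[23:]  2  'bc'
  14  s[23:],s[5:]  4  'bcca'
  15  s[5:],s[20:]  3  'bcc'
  16  s[20:],s[25:]  0  ''
  17  s[25:],s[7:]  2  'ca'
  18  s[7:],s[1:]  2  'ca'
  19  s[1:],s[14:]  1  'c'
  20  s[14:],s[11:]  3  'cbb'
  21  s[11:],s[22:]  2  'cb'
  22  s[22:],s[4:]  5  'cbcca'
  23  s[4:],s[24:]  1  'c'
  24  s[24:],s[6:]  3  'cca'
  25  s[6:],s[10:]  2  'cc'
  26  s[10:],s[21:]  3  'ccb'

n(n+1)/2 = 27·28/2 = 378
Σ LCP = 0 + 1 + 2 + 1 + 2 + 1 + 0 + 1 + 2 + 3 + 1 + 2 + 3 + 2 + 4 + 3 + 0 + 2 + 2 + 1 + 3 + 2 + 5 + 1 + 3 + 2 + 3 = 52
distinct = 378 − 52 = 326

326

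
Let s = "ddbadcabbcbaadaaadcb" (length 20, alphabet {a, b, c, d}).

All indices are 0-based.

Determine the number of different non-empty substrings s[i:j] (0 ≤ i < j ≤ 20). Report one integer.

185

rank→(start, suffix):
  0 → (14, 'aaadcb')
  1 → (11, 'aadaaadcb')
  2 → (15, 'aadcb')
  3 → (6, 'abbcbaadaaadcb')
  4 → (12, 'adaaadcb')
  5 → (3, 'adcabbcbaadaaadcb')
  6 → (16, 'adcb')
  7 → (19, 'b')
  8 → (10, 'baadaaadcb')
  9 → (2, 'badcabbcbaadaaadcb')
  10 → (7, 'bbcbaadaaadcb')
  11 → (8, 'bcbaadaaadcb')
  12 → (5, 'cabbcbaadaaadcb')
  13 → (18, 'cb')
  14 → (9, 'cbaadaaadcb')
  15 → (13, 'daaadcb')
  16 → (1, 'dbadcabbcbaadaaadcb')
  17 → (4, 'dcabbcbaadaaadcb')
  18 → (17, 'dcb')
  19 → (0, 'ddbadcabbcbaadaaadcb')

SA = [14, 11, 15, 6, 12, 3, 16, 19, 10, 2, 7, 8, 5, 18, 9, 13, 1, 4, 17, 0]
[i] adj suffixes → lcp
  [1] 14/11 → 2 ('aa')
  [2] 11/15 → 3 ('aad')
  [3] 15/6 → 1 ('a')
  [4] 6/12 → 1 ('a')
  [5] 12/3 → 2 ('ad')
  [6] 3/16 → 3 ('adc')
  [7] 16/19 → 0 ('')
  [8] 19/10 → 1 ('b')
  [9] 10/2 → 2 ('ba')
  [10] 2/7 → 1 ('b')
  [11] 7/8 → 1 ('b')
  [12] 8/5 → 0 ('')
  [13] 5/18 → 1 ('c')
  [14] 18/9 → 2 ('cb')
  [15] 9/13 → 0 ('')
  [16] 13/1 → 1 ('d')
  [17] 1/4 → 1 ('d')
  [18] 4/17 → 2 ('dc')
  [19] 17/0 → 1 ('d')

n(n+1)/2 = 20·21/2 = 210
Σ LCP = 0 + 2 + 3 + 1 + 1 + 2 + 3 + 0 + 1 + 2 + 1 + 1 + 0 + 1 + 2 + 0 + 1 + 1 + 2 + 1 = 25
distinct = 210 − 25 = 185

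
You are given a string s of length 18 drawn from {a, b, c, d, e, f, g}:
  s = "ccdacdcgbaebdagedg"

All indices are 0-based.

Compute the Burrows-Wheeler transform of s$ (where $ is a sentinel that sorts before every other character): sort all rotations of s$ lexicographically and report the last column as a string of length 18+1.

gdbdge$cadcbceagdca

rank  rotation             last
    0  $ccdacdcgbaebdagedg  g
    1  acdcgbaebdagedg$ccd  d
    2  aebdagedg$ccdacdcgb  b
    3  agedg$ccdacdcgbaebd  d
    4  baebdagedg$ccdacdcg  g
    5  bdagedg$ccdacdcgbae  e
    6  ccdacdcgbaebdagedg$  $
    7  cdacdcgbaebdagedg$c  c
    8  cdcgbaebdagedg$ccda  a
    9  cgbaebdagedg$ccdacd  d
   10  dacdcgbaebdagedg$cc  c
   11  dagedg$ccdacdcgbaeb  b
   12  dcgbaebdagedg$ccdac  c
   13  dg$ccdacdcgbaebdage  e
   14  ebdagedg$ccdacdcgba  a
   15  edg$ccdacdcgbaebdag  g
   16  g$ccdacdcgbaebdaged  d
   17  gbaebdagedg$ccdacdc  c
   18  gedg$ccdacdcgbaebda  a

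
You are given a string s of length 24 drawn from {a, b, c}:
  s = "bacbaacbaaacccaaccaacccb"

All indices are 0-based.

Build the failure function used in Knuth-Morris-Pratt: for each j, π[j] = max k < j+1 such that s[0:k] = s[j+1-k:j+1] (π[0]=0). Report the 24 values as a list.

[0, 0, 0, 1, 2, 0, 0, 1, 2, 0, 0, 0, 0, 0, 0, 0, 0, 0, 0, 0, 0, 0, 0, 1]

π[0] = 0
j=1 s[j]='a': π[1]=0 (border '')
j=2 s[j]='c': π[2]=0 (border '')
j=3 s[j]='b': π[3]=1 (border 'b')
j=4 s[j]='a': π[4]=2 (border 'ba')
j=5 s[j]='a': k: 2→0; π[5]=0 (border '')
j=6 s[j]='c': π[6]=0 (border '')
j=7 s[j]='b': π[7]=1 (border 'b')
j=8 s[j]='a': π[8]=2 (border 'ba')
j=9 s[j]='a': k: 2→0; π[9]=0 (border '')
j=10 s[j]='a': π[10]=0 (border '')
j=11 s[j]='c': π[11]=0 (border '')
j=12 s[j]='c': π[12]=0 (border '')
j=13 s[j]='c': π[13]=0 (border '')
j=14 s[j]='a': π[14]=0 (border '')
j=15 s[j]='a': π[15]=0 (border '')
j=16 s[j]='c': π[16]=0 (border '')
j=17 s[j]='c': π[17]=0 (border '')
j=18 s[j]='a': π[18]=0 (border '')
j=19 s[j]='a': π[19]=0 (border '')
j=20 s[j]='c': π[20]=0 (border '')
j=21 s[j]='c': π[21]=0 (border '')
j=22 s[j]='c': π[22]=0 (border '')
j=23 s[j]='b': π[23]=1 (border 'b')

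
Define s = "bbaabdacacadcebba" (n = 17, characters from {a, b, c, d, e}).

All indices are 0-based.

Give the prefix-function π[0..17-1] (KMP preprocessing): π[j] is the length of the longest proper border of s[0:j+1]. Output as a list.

[0, 1, 0, 0, 1, 0, 0, 0, 0, 0, 0, 0, 0, 0, 1, 2, 3]

π[0] = 0
j=1 s[j]='b': π[1]=1 (border 'b')
j=2 s[j]='a': k: 1→0; π[2]=0 (border '')
j=3 s[j]='a': π[3]=0 (border '')
j=4 s[j]='b': π[4]=1 (border 'b')
j=5 s[j]='d': k: 1→0; π[5]=0 (border '')
j=6 s[j]='a': π[6]=0 (border '')
j=7 s[j]='c': π[7]=0 (border '')
j=8 s[j]='a': π[8]=0 (border '')
j=9 s[j]='c': π[9]=0 (border '')
j=10 s[j]='a': π[10]=0 (border '')
j=11 s[j]='d': π[11]=0 (border '')
j=12 s[j]='c': π[12]=0 (border '')
j=13 s[j]='e': π[13]=0 (border '')
j=14 s[j]='b': π[14]=1 (border 'b')
j=15 s[j]='b': π[15]=2 (border 'bb')
j=16 s[j]='a': π[16]=3 (border 'bba')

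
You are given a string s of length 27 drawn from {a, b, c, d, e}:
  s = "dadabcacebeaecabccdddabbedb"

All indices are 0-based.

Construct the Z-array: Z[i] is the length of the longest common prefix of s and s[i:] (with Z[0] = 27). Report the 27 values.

Z[0]=27
i=1: fresh scan; Z[1]=0
i=2: fresh scan; Z[2]=2 scan→box=[2,4)
i=3: min(r-i=1, Z[1]=0)=0; Z[3]=0
i=4: fresh scan; Z[4]=0
i=5: fresh scan; Z[5]=0
i=6: fresh scan; Z[6]=0
i=7: fresh scan; Z[7]=0
i=8: fresh scan; Z[8]=0
i=9: fresh scan; Z[9]=0
i=10: fresh scan; Z[10]=0
i=11: fresh scan; Z[11]=0
i=12: fresh scan; Z[12]=0
i=13: fresh scan; Z[13]=0
i=14: fresh scan; Z[14]=0
i=15: fresh scan; Z[15]=0
i=16: fresh scan; Z[16]=0
i=17: fresh scan; Z[17]=0
i=18: fresh scan; Z[18]=1 scan→box=[18,19)
i=19: fresh scan; Z[19]=1 scan→box=[19,20)
i=20: fresh scan; Z[20]=2 scan→box=[20,22)
i=21: min(r-i=1, Z[1]=0)=0; Z[21]=0
i=22: fresh scan; Z[22]=0
i=23: fresh scan; Z[23]=0
i=24: fresh scan; Z[24]=0
i=25: fresh scan; Z[25]=1 scan→box=[25,26)
i=26: fresh scan; Z[26]=0

[27, 0, 2, 0, 0, 0, 0, 0, 0, 0, 0, 0, 0, 0, 0, 0, 0, 0, 1, 1, 2, 0, 0, 0, 0, 1, 0]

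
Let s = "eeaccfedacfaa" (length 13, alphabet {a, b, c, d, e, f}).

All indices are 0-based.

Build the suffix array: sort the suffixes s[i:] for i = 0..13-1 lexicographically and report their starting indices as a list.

rank→(start, suffix):
  0 → (12, 'a')
  1 → (11, 'aa')
  2 → (2, 'accfedacfaa')
  3 → (8, 'acfaa')
  4 → (3, 'ccfedacfaa')
  5 → (9, 'cfaa')
  6 → (4, 'cfedacfaa')
  7 → (7, 'dacfaa')
  8 → (1, 'eaccfedacfaa')
  9 → (6, 'edacfaa')
  10 → (0, 'eeaccfedacfaa')
  11 → (10, 'faa')
  12 → (5, 'fedacfaa')

[12, 11, 2, 8, 3, 9, 4, 7, 1, 6, 0, 10, 5]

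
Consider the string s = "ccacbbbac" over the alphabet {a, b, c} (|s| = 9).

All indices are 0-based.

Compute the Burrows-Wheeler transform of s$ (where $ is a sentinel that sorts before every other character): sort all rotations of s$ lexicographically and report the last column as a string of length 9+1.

rank  rotation    last
    0  $ccacbbbac  c
    1  ac$ccacbbb  b
    2  acbbbac$cc  c
    3  bac$ccacbb  b
    4  bbac$ccacb  b
    5  bbbac$ccac  c
    6  c$ccacbbba  a
    7  cacbbbac$c  c
    8  cbbbac$cca  a
    9  ccacbbbac$  $

cbcbbcaca$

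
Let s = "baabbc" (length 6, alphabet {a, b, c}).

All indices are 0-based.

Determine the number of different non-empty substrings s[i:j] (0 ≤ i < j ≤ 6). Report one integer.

rank | idx | suffix
   0 |   1 | aabbc
   1 |   2 | abbc
   2 |   0 | baabbc
   3 |   3 | bbc
   4 |   4 | bc
   5 |   5 | c

SA = [1, 2, 0, 3, 4, 5]
i: (SA[i-1],SA[i]) lcp shared
  1: (1,2) 1 'a'
  2: (2,0) 0 ''
  3: (0,3) 1 'b'
  4: (3,4) 1 'b'
  5: (4,5) 0 ''

n(n+1)/2 = 6·7/2 = 21
Σ LCP = 0 + 1 + 0 + 1 + 1 + 0 = 3
distinct = 21 − 3 = 18

18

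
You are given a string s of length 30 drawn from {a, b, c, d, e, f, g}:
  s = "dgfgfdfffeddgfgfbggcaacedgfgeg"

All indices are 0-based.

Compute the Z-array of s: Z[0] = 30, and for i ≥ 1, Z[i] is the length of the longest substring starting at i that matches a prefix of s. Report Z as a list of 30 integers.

Z[0]=30
i=1: i≥r, start 0; Z[1]=0
i=2: i≥r, start 0; Z[2]=0
i=3: i≥r, start 0; Z[3]=0
i=4: i≥r, start 0; Z[4]=0
i=5: i≥r, start 0; Z[5]=1 extend→box=[5,6)
i=6: i≥r, start 0; Z[6]=0
i=7: i≥r, start 0; Z[7]=0
i=8: i≥r, start 0; Z[8]=0
i=9: i≥r, start 0; Z[9]=0
i=10: i≥r, start 0; Z[10]=1 extend→box=[10,11)
i=11: i≥r, start 0; Z[11]=5 extend→box=[11,16)
i=12: min(r-i=4, Z[1]=0)=0; Z[12]=0
i=13: min(r-i=3, Z[2]=0)=0; Z[13]=0
i=14: min(r-i=2, Z[3]=0)=0; Z[14]=0
i=15: min(r-i=1, Z[4]=0)=0; Z[15]=0
i=16: i≥r, start 0; Z[16]=0
i=17: i≥r, start 0; Z[17]=0
i=18: i≥r, start 0; Z[18]=0
i=19: i≥r, start 0; Z[19]=0
i=20: i≥r, start 0; Z[20]=0
i=21: i≥r, start 0; Z[21]=0
i=22: i≥r, start 0; Z[22]=0
i=23: i≥r, start 0; Z[23]=0
i=24: i≥r, start 0; Z[24]=4 extend→box=[24,28)
i=25: min(r-i=3, Z[1]=0)=0; Z[25]=0
i=26: min(r-i=2, Z[2]=0)=0; Z[26]=0
i=27: min(r-i=1, Z[3]=0)=0; Z[27]=0
i=28: i≥r, start 0; Z[28]=0
i=29: i≥r, start 0; Z[29]=0

[30, 0, 0, 0, 0, 1, 0, 0, 0, 0, 1, 5, 0, 0, 0, 0, 0, 0, 0, 0, 0, 0, 0, 0, 4, 0, 0, 0, 0, 0]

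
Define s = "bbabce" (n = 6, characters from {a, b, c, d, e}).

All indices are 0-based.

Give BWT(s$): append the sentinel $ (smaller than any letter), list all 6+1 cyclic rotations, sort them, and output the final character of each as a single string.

rank  rotation last
    0  $bbabce  e
    1  abce$bb  b
    2  babce$b  b
    3  bbabce$  $
    4  bce$bba  a
    5  ce$bbab  b
    6  e$bbabc  c

ebb$abc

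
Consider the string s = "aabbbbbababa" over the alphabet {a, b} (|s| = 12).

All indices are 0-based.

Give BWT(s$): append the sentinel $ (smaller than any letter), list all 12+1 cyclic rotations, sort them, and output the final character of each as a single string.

rank  rotation       last
    0  $aabbbbbababa  a
    1  a$aabbbbbabab  b
    2  aabbbbbababa$  $
    3  aba$aabbbbbab  b
    4  ababa$aabbbbb  b
    5  abbbbbababa$a  a
    6  ba$aabbbbbaba  a
    7  baba$aabbbbba  a
    8  bababa$aabbbb  b
    9  bbababa$aabbb  b
   10  bbbababa$aabb  b
   11  bbbbababa$aab  b
   12  bbbbbababa$aa  a

ab$bbaaabbbba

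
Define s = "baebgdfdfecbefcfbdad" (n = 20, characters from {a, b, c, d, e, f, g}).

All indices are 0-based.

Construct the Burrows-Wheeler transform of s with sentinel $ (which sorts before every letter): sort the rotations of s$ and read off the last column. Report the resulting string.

rank  rotation               last
    0  $baebgdfdfecbefcfbdad  d
    1  ad$baebgdfdfecbefcfbd  d
    2  aebgdfdfecbefcfbdad$b  b
    3  baebgdfdfecbefcfbdad$  $
    4  bdad$baebgdfdfecbefcf  f
    5  befcfbdad$baebgdfdfec  c
    6  bgdfdfecbefcfbdad$bae  e
    7  cbefcfbdad$baebgdfdfe  e
    8  cfbdad$baebgdfdfecbef  f
    9  d$baebgdfdfecbefcfbda  a
   10  dad$baebgdfdfecbefcfb  b
   11  dfdfecbefcfbdad$baebg  g
   12  dfecbefcfbdad$baebgdf  f
   13  ebgdfdfecbefcfbdad$ba  a
   14  ecbefcfbdad$baebgdfdf  f
   15  efcfbdad$baebgdfdfecb  b
   16  fbdad$baebgdfdfecbefc  c
   17  fcfbdad$baebgdfdfecbe  e
   18  fdfecbefcfbdad$baebgd  d
   19  fecbefcfbdad$baebgdfd  d
   20  gdfdfecbefcfbdad$baeb  b

ddb$fceefabgfafbceddb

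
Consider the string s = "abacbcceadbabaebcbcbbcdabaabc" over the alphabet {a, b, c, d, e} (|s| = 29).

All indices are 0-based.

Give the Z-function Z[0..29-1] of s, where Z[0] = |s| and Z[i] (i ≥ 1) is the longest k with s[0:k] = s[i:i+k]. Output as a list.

[29, 0, 1, 0, 0, 0, 0, 0, 1, 0, 0, 3, 0, 1, 0, 0, 0, 0, 0, 0, 0, 0, 0, 3, 0, 1, 2, 0, 0]

Z[0]=29
i=1: outside box; Z[1]=0
i=2: outside box; Z[2]=1 grow→box=[2,3)
i=3: outside box; Z[3]=0
i=4: outside box; Z[4]=0
i=5: outside box; Z[5]=0
i=6: outside box; Z[6]=0
i=7: outside box; Z[7]=0
i=8: outside box; Z[8]=1 grow→box=[8,9)
i=9: outside box; Z[9]=0
i=10: outside box; Z[10]=0
i=11: outside box; Z[11]=3 grow→box=[11,14)
i=12: min(r-i=2, Z[1]=0)=0; Z[12]=0
i=13: min(r-i=1, Z[2]=1)=1; Z[13]=1
i=14: outside box; Z[14]=0
i=15: outside box; Z[15]=0
i=16: outside box; Z[16]=0
i=17: outside box; Z[17]=0
i=18: outside box; Z[18]=0
i=19: outside box; Z[19]=0
i=20: outside box; Z[20]=0
i=21: outside box; Z[21]=0
i=22: outside box; Z[22]=0
i=23: outside box; Z[23]=3 grow→box=[23,26)
i=24: min(r-i=2, Z[1]=0)=0; Z[24]=0
i=25: min(r-i=1, Z[2]=1)=1; Z[25]=1
i=26: outside box; Z[26]=2 grow→box=[26,28)
i=27: min(r-i=1, Z[1]=0)=0; Z[27]=0
i=28: outside box; Z[28]=0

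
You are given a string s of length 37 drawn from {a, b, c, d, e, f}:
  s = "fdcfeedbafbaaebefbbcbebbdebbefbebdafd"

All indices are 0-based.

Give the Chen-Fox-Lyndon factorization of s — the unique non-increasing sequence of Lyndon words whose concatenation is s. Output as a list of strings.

["f", "d", "cfeed", "b", "afb", "aaebefbbcbebbdebbefbebdafd"]

emit factor 1: 'f' (i=0, period=1)
emit factor 2: 'd' (i=1, period=1)
emit factor 3: 'cfeed' (i=2, period=5)
emit factor 4: 'b' (i=7, period=1)
emit factor 5: 'afb' (i=8, period=3)
emit factor 6: 'aaebefbbcbebbdebbefbebdafd' (i=11, period=26)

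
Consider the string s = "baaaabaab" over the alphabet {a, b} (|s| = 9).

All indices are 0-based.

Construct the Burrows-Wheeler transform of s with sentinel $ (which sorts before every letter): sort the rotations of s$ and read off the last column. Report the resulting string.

bbabaaaa$a

rank  rotation    last
    0  $baaaabaab  b
    1  aaaabaab$b  b
    2  aaabaab$ba  a
    3  aab$baaaab  b
    4  aabaab$baa  a
    5  ab$baaaaba  a
    6  abaab$baaa  a
    7  b$baaaabaa  a
    8  baaaabaab$  $
    9  baab$baaaa  a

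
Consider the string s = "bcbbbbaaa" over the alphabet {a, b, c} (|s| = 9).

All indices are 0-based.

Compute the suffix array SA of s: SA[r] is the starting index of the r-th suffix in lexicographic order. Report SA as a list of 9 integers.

[8, 7, 6, 5, 4, 3, 2, 0, 1]

rank | idx | suffix
   0 |   8 | a
   1 |   7 | aa
   2 |   6 | aaa
   3 |   5 | baaa
   4 |   4 | bbaaa
   5 |   3 | bbbaaa
   6 |   2 | bbbbaaa
   7 |   0 | bcbbbbaaa
   8 |   1 | cbbbbaaa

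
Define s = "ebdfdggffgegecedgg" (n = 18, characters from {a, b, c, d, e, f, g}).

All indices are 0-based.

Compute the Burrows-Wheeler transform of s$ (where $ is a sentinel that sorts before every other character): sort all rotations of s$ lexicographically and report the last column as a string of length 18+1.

rank  rotation             last
    0  $ebdfdggffgegecedgg  g
    1  bdfdggffgegecedgg$e  e
    2  cedgg$ebdfdggffgege  e
    3  dfdggffgegecedgg$eb  b
    4  dgg$ebdfdggffgegece  e
    5  dggffgegecedgg$ebdf  f
    6  ebdfdggffgegecedgg$  $
    7  ecedgg$ebdfdggffgeg  g
    8  edgg$ebdfdggffgegec  c
    9  egecedgg$ebdfdggffg  g
   10  fdggffgegecedgg$ebd  d
   11  ffgegecedgg$ebdfdgg  g
   12  fgegecedgg$ebdfdggf  f
   13  g$ebdfdggffgegecedg  g
   14  gecedgg$ebdfdggffge  e
   15  gegecedgg$ebdfdggff  f
   16  gffgegecedgg$ebdfdg  g
   17  gg$ebdfdggffgegeced  d
   18  ggffgegecedgg$ebdfd  d

geebef$gcgdgfgefgdd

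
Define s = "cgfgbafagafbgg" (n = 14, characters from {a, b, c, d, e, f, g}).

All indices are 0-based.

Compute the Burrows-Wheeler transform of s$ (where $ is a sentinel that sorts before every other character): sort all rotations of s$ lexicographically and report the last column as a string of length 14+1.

rank  rotation         last
    0  $cgfgbafagafbgg  g
    1  afagafbgg$cgfgb  b
    2  afbgg$cgfgbafag  g
    3  agafbgg$cgfgbaf  f
    4  bafagafbgg$cgfg  g
    5  bgg$cgfgbafagaf  f
    6  cgfgbafagafbgg$  $
    7  fagafbgg$cgfgba  a
    8  fbgg$cgfgbafaga  a
    9  fgbafagafbgg$cg  g
   10  g$cgfgbafagafbg  g
   11  gafbgg$cgfgbafa  a
   12  gbafagafbgg$cgf  f
   13  gfgbafagafbgg$c  c
   14  gg$cgfgbafagafb  b

gbgfgf$aaggafcb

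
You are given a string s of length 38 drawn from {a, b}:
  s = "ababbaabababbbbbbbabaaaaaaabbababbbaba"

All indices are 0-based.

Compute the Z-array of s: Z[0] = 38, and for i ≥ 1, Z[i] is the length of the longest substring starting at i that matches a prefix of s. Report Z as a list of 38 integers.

[38, 0, 2, 0, 0, 1, 4, 0, 5, 0, 2, 0, 0, 0, 0, 0, 0, 0, 3, 0, 1, 1, 1, 1, 1, 1, 2, 0, 0, 5, 0, 2, 0, 0, 0, 3, 0, 1]

Z[0]=38
i=1: i≥r, start 0; Z[1]=0
i=2: i≥r, start 0; Z[2]=2 scan→box=[2,4)
i=3: min(r-i=1, Z[1]=0)=0; Z[3]=0
i=4: i≥r, start 0; Z[4]=0
i=5: i≥r, start 0; Z[5]=1 scan→box=[5,6)
i=6: i≥r, start 0; Z[6]=4 scan→box=[6,10)
i=7: min(r-i=3, Z[1]=0)=0; Z[7]=0
i=8: min(r-i=2, Z[2]=2)=2; Z[8]=5 scan→box=[8,13)
i=9: min(r-i=4, Z[1]=0)=0; Z[9]=0
i=10: min(r-i=3, Z[2]=2)=2; Z[10]=2
i=11: min(r-i=2, Z[3]=0)=0; Z[11]=0
i=12: min(r-i=1, Z[4]=0)=0; Z[12]=0
i=13: i≥r, start 0; Z[13]=0
i=14: i≥r, start 0; Z[14]=0
i=15: i≥r, start 0; Z[15]=0
i=16: i≥r, start 0; Z[16]=0
i=17: i≥r, start 0; Z[17]=0
i=18: i≥r, start 0; Z[18]=3 scan→box=[18,21)
i=19: min(r-i=2, Z[1]=0)=0; Z[19]=0
i=20: min(r-i=1, Z[2]=2)=1; Z[20]=1
i=21: i≥r, start 0; Z[21]=1 scan→box=[21,22)
i=22: i≥r, start 0; Z[22]=1 scan→box=[22,23)
i=23: i≥r, start 0; Z[23]=1 scan→box=[23,24)
i=24: i≥r, start 0; Z[24]=1 scan→box=[24,25)
i=25: i≥r, start 0; Z[25]=1 scan→box=[25,26)
i=26: i≥r, start 0; Z[26]=2 scan→box=[26,28)
i=27: min(r-i=1, Z[1]=0)=0; Z[27]=0
i=28: i≥r, start 0; Z[28]=0
i=29: i≥r, start 0; Z[29]=5 scan→box=[29,34)
i=30: min(r-i=4, Z[1]=0)=0; Z[30]=0
i=31: min(r-i=3, Z[2]=2)=2; Z[31]=2
i=32: min(r-i=2, Z[3]=0)=0; Z[32]=0
i=33: min(r-i=1, Z[4]=0)=0; Z[33]=0
i=34: i≥r, start 0; Z[34]=0
i=35: i≥r, start 0; Z[35]=3 scan→box=[35,38)
i=36: min(r-i=2, Z[1]=0)=0; Z[36]=0
i=37: min(r-i=1, Z[2]=2)=1; Z[37]=1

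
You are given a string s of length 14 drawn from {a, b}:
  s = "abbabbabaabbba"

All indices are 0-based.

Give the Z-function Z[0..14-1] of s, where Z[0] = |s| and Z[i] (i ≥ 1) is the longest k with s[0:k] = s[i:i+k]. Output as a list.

Z[0]=14
i=1: outside box; Z[1]=0
i=2: outside box; Z[2]=0
i=3: outside box; Z[3]=5 grow→box=[3,8)
i=4: min(r-i=4, Z[1]=0)=0; Z[4]=0
i=5: min(r-i=3, Z[2]=0)=0; Z[5]=0
i=6: min(r-i=2, Z[3]=5)=2; Z[6]=2
i=7: min(r-i=1, Z[4]=0)=0; Z[7]=0
i=8: outside box; Z[8]=1 grow→box=[8,9)
i=9: outside box; Z[9]=3 grow→box=[9,12)
i=10: min(r-i=2, Z[1]=0)=0; Z[10]=0
i=11: min(r-i=1, Z[2]=0)=0; Z[11]=0
i=12: outside box; Z[12]=0
i=13: outside box; Z[13]=1 grow→box=[13,14)

[14, 0, 0, 5, 0, 0, 2, 0, 1, 3, 0, 0, 0, 1]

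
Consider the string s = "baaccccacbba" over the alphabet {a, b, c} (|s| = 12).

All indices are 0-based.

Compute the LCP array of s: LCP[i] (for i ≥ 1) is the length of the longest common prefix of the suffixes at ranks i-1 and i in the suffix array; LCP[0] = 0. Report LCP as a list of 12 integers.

rank | idx | suffix
   0 |  11 | a
   1 |   1 | aaccccacbba
   2 |   7 | acbba
   3 |   2 | accccacbba
   4 |  10 | ba
   5 |   0 | baaccccacbba
   6 |   9 | bba
   7 |   6 | cacbba
   8 |   8 | cbba
   9 |   5 | ccacbba
  10 |   4 | cccacbba
  11 |   3 | ccccacbba

SA = [11, 1, 7, 2, 10, 0, 9, 6, 8, 5, 4, 3]
rank  pair      lcp
   1  s[11:],s[1:]  1  'a'
   2  s[1:],s[7:]  1  'a'
   3  s[7:],s[2:]  2  'ac'
   4  s[2:],s[10:]  0  ''
   5  s[10:],s[0:]  2  'ba'
   6  s[0:],s[9:]  1  'b'
   7  s[9:],s[6:]  0  ''
   8  s[6:],s[8:]  1  'c'
   9  s[8:],s[5:]  1  'c'
  10  s[5:],s[4:]  2  'cc'
  11  s[4:],s[3:]  3  'ccc'

[0, 1, 1, 2, 0, 2, 1, 0, 1, 1, 2, 3]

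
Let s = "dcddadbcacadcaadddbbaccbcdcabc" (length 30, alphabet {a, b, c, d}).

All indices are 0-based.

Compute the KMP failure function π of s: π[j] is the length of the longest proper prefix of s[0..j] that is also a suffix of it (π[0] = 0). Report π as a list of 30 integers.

π[0] = 0
j=1 s[j]='c': π[1]=0 (border '')
j=2 s[j]='d': π[2]=1 (border 'd')
j=3 s[j]='d': k: 1→0; π[3]=1 (border 'd')
j=4 s[j]='a': k: 1→0; π[4]=0 (border '')
j=5 s[j]='d': π[5]=1 (border 'd')
j=6 s[j]='b': k: 1→0; π[6]=0 (border '')
j=7 s[j]='c': π[7]=0 (border '')
j=8 s[j]='a': π[8]=0 (border '')
j=9 s[j]='c': π[9]=0 (border '')
j=10 s[j]='a': π[10]=0 (border '')
j=11 s[j]='d': π[11]=1 (border 'd')
j=12 s[j]='c': π[12]=2 (border 'dc')
j=13 s[j]='a': k: 2→0; π[13]=0 (border '')
j=14 s[j]='a': π[14]=0 (border '')
j=15 s[j]='d': π[15]=1 (border 'd')
j=16 s[j]='d': k: 1→0; π[16]=1 (border 'd')
j=17 s[j]='d': k: 1→0; π[17]=1 (border 'd')
j=18 s[j]='b': k: 1→0; π[18]=0 (border '')
j=19 s[j]='b': π[19]=0 (border '')
j=20 s[j]='a': π[20]=0 (border '')
j=21 s[j]='c': π[21]=0 (border '')
j=22 s[j]='c': π[22]=0 (border '')
j=23 s[j]='b': π[23]=0 (border '')
j=24 s[j]='c': π[24]=0 (border '')
j=25 s[j]='d': π[25]=1 (border 'd')
j=26 s[j]='c': π[26]=2 (border 'dc')
j=27 s[j]='a': k: 2→0; π[27]=0 (border '')
j=28 s[j]='b': π[28]=0 (border '')
j=29 s[j]='c': π[29]=0 (border '')

[0, 0, 1, 1, 0, 1, 0, 0, 0, 0, 0, 1, 2, 0, 0, 1, 1, 1, 0, 0, 0, 0, 0, 0, 0, 1, 2, 0, 0, 0]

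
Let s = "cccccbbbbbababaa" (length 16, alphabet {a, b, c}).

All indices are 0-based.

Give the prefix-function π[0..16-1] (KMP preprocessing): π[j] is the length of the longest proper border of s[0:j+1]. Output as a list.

π[0] = 0
j=1 s[j]='c': π[1]=1 (border 'c')
j=2 s[j]='c': π[2]=2 (border 'cc')
j=3 s[j]='c': π[3]=3 (border 'ccc')
j=4 s[j]='c': π[4]=4 (border 'cccc')
j=5 s[j]='b': k: 4→3→2→1→0; π[5]=0 (border '')
j=6 s[j]='b': π[6]=0 (border '')
j=7 s[j]='b': π[7]=0 (border '')
j=8 s[j]='b': π[8]=0 (border '')
j=9 s[j]='b': π[9]=0 (border '')
j=10 s[j]='a': π[10]=0 (border '')
j=11 s[j]='b': π[11]=0 (border '')
j=12 s[j]='a': π[12]=0 (border '')
j=13 s[j]='b': π[13]=0 (border '')
j=14 s[j]='a': π[14]=0 (border '')
j=15 s[j]='a': π[15]=0 (border '')

[0, 1, 2, 3, 4, 0, 0, 0, 0, 0, 0, 0, 0, 0, 0, 0]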